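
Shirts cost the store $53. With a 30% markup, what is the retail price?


Calculate the markup amount:
30% of $53 = $15.90
Add to cost:
$53 + $15.90 = $68.90

$68.90


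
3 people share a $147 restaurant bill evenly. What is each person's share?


Total bill: $147
Number of people: 3
Each pays: $147 / 3 = $49

$49


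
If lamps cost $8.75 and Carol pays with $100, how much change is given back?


Start with the amount paid:
$100
Subtract the price:
$100 - $8.75 = $91.25

$91.25


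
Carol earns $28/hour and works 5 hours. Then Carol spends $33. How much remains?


Calculate earnings:
5 x $28 = $140
Subtract spending:
$140 - $33 = $107

$107


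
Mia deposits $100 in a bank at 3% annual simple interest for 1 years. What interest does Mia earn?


Use the formula I = P x R x T / 100
P x R x T = 100 x 3 x 1 = 300
I = 300 / 100 = $3

$3


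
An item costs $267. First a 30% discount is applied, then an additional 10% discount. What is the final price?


First discount:
30% of $267 = $80.10
Price after first discount:
$267 - $80.10 = $186.90
Second discount:
10% of $186.90 = $18.69
Final price:
$186.90 - $18.69 = $168.21

$168.21


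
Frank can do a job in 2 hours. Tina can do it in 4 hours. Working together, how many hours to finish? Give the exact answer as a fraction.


Frank's rate: 1/2 of the job per hour
Tina's rate: 1/4 of the job per hour
Combined rate: 1/2 + 1/4 = 3/4 per hour
Time = 1 / (3/4) = 4/3 hours (≈ 1.33 hours)

4/3 hours


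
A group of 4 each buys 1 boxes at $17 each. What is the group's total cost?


Cost per person:
1 x $17 = $17
Group total:
4 x $17 = $68

$68


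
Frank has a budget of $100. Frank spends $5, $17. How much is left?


Add up expenses:
$5 + $17 = $22
Subtract from budget:
$100 - $22 = $78

$78


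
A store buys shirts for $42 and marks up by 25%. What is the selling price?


Calculate the markup amount:
25% of $42 = $10.50
Add to cost:
$42 + $10.50 = $52.50

$52.50


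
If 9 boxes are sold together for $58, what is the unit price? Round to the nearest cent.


Total cost: $58
Number of items: 9
Unit price: $58 / 9 = $6.4444... ≈ $6.44

$6.44


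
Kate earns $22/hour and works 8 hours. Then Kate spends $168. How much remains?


Calculate earnings:
8 x $22 = $176
Subtract spending:
$176 - $168 = $8

$8


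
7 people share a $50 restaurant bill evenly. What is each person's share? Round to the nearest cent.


Total bill: $50
Number of people: 7
Each pays: $50 / 7 = $7.1428... ≈ $7.14

$7.14


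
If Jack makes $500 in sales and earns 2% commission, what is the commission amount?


Convert rate to decimal:
2% = 0.02
Multiply by sales:
$500 x 0.02 = $10

$10


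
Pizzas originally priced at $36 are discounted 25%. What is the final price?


Calculate the discount amount:
25% of $36 = $9
Subtract from original:
$36 - $9 = $27

$27


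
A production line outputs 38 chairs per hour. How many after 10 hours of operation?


Production rate: 38 chairs per hour
Time: 10 hours
Total: 38 x 10 = 380 chairs

380 chairs


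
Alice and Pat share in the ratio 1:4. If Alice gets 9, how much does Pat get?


Find the multiplier:
9 / 1 = 9
Apply to Pat's share:
4 x 9 = 36

36


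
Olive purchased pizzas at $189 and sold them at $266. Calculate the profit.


Selling price = $266
Cost price = $189
Profit = selling price - cost price:
Profit = $266 - $189 = $77

$77


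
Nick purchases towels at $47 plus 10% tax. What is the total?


Calculate the tax:
10% of $47 = $4.70
Add tax to price:
$47 + $4.70 = $51.70

$51.70


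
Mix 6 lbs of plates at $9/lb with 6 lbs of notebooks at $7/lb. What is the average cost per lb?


Cost of plates:
6 x $9 = $54
Cost of notebooks:
6 x $7 = $42
Total cost: $54 + $42 = $96
Total weight: 12 lbs
Average: $96 / 12 = $8/lb

$8/lb


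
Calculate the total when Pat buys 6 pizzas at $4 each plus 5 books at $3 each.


Cost of pizzas:
6 x $4 = $24
Cost of books:
5 x $3 = $15
Add both:
$24 + $15 = $39

$39


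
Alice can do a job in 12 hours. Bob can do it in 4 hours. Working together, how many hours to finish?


Alice's rate: 1/12 of the job per hour
Bob's rate: 1/4 of the job per hour
Combined rate: 1/12 + 1/4 = 1/3 per hour
Time = 1 / (1/3) = 3 hours

3 hours


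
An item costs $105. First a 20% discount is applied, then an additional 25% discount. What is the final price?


First discount:
20% of $105 = $21
Price after first discount:
$105 - $21 = $84
Second discount:
25% of $84 = $21
Final price:
$84 - $21 = $63

$63


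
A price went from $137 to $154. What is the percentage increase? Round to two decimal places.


Find the absolute change:
|154 - 137| = 17
Divide by original and multiply by 100:
17 / 137 x 100 = 12.4087...% ≈ 12.41%

12.41%


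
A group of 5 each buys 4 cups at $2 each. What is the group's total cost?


Cost per person:
4 x $2 = $8
Group total:
5 x $8 = $40

$40


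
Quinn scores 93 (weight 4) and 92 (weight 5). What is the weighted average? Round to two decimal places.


Weighted sum:
4 x 93 + 5 x 92 = 832
Total weight:
4 + 5 = 9
Weighted average:
832 / 9 = 92.4444... ≈ 92.44

92.44


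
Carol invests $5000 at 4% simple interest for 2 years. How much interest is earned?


Use the formula I = P x R x T / 100
P x R x T = 5000 x 4 x 2 = 40000
I = 40000 / 100 = $400

$400


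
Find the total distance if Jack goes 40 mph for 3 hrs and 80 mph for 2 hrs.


Leg 1 distance:
40 x 3 = 120 miles
Leg 2 distance:
80 x 2 = 160 miles
Total distance:
120 + 160 = 280 miles

280 miles


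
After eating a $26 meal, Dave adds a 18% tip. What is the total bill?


Calculate the tip:
18% of $26 = $4.68
Add tip to meal cost:
$26 + $4.68 = $30.68

$30.68


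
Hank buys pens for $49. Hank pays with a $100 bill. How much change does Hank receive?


Start with the amount paid:
$100
Subtract the price:
$100 - $49 = $51

$51


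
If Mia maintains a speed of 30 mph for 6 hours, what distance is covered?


Use the formula: distance = speed x time
Speed = 30 mph, Time = 6 hours
30 x 6 = 180 miles

180 miles


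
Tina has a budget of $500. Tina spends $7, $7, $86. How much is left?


Add up expenses:
$7 + $7 + $86 = $100
Subtract from budget:
$500 - $100 = $400

$400


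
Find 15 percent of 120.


Convert percentage to decimal:
15% = 0.15
Multiply:
120 x 0.15 = 18

18


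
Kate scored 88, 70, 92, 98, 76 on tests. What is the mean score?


Add the scores:
88 + 70 + 92 + 98 + 76 = 424
Divide by the number of tests:
424 / 5 = 84.8

84.8


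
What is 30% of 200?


Convert percentage to decimal:
30% = 0.3
Multiply:
200 x 0.3 = 60

60


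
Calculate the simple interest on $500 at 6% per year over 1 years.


Use the formula I = P x R x T / 100
P x R x T = 500 x 6 x 1 = 3000
I = 3000 / 100 = $30

$30


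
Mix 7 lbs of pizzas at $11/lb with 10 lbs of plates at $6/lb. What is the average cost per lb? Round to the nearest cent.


Cost of pizzas:
7 x $11 = $77
Cost of plates:
10 x $6 = $60
Total cost: $77 + $60 = $137
Total weight: 17 lbs
Average: $137 / 17 = $8.0588... ≈ $8.06/lb

$8.06/lb


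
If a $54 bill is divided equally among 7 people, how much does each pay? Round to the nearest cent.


Total bill: $54
Number of people: 7
Each pays: $54 / 7 = $7.7142... ≈ $7.71

$7.71


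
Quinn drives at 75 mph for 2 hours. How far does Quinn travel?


Use the formula: distance = speed x time
Speed = 75 mph, Time = 2 hours
75 x 2 = 150 miles

150 miles


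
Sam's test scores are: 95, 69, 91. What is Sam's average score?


Add the scores:
95 + 69 + 91 = 255
Divide by the number of tests:
255 / 3 = 85

85


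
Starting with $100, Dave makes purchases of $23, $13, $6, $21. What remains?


Add up expenses:
$23 + $13 + $6 + $21 = $63
Subtract from budget:
$100 - $63 = $37

$37


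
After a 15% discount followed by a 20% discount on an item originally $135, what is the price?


First discount:
15% of $135 = $20.25
Price after first discount:
$135 - $20.25 = $114.75
Second discount:
20% of $114.75 = $22.95
Final price:
$114.75 - $22.95 = $91.80

$91.80


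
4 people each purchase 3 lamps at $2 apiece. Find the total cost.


Cost per person:
3 x $2 = $6
Group total:
4 x $6 = $24

$24


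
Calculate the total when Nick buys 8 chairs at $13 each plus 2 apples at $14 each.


Cost of chairs:
8 x $13 = $104
Cost of apples:
2 x $14 = $28
Add both:
$104 + $28 = $132

$132


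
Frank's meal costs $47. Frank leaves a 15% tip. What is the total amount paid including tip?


Calculate the tip:
15% of $47 = $7.05
Add tip to meal cost:
$47 + $7.05 = $54.05

$54.05


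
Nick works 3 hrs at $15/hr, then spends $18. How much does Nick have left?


Calculate earnings:
3 x $15 = $45
Subtract spending:
$45 - $18 = $27

$27


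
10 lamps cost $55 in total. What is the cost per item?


Total cost: $55
Number of items: 10
Unit price: $55 / 10 = $5.50

$5.50


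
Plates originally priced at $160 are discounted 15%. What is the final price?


Calculate the discount amount:
15% of $160 = $24
Subtract from original:
$160 - $24 = $136

$136


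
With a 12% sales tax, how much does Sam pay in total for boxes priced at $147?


Calculate the tax:
12% of $147 = $17.64
Add tax to price:
$147 + $17.64 = $164.64

$164.64


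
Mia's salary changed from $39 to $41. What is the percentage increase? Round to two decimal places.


Find the absolute change:
|41 - 39| = 2
Divide by original and multiply by 100:
2 / 39 x 100 = 5.1282...% ≈ 5.13%

5.13%


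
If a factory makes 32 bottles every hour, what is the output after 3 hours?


Production rate: 32 bottles per hour
Time: 3 hours
Total: 32 x 3 = 96 bottles

96 bottles


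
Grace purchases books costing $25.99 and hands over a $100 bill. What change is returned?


Start with the amount paid:
$100
Subtract the price:
$100 - $25.99 = $74.01

$74.01


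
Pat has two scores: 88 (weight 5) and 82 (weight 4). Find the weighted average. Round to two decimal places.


Weighted sum:
5 x 88 + 4 x 82 = 768
Total weight:
5 + 4 = 9
Weighted average:
768 / 9 = 85.3333... ≈ 85.33

85.33


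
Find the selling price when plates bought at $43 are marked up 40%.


Calculate the markup amount:
40% of $43 = $17.20
Add to cost:
$43 + $17.20 = $60.20

$60.20


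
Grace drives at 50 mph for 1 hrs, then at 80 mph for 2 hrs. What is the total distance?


Leg 1 distance:
50 x 1 = 50 miles
Leg 2 distance:
80 x 2 = 160 miles
Total distance:
50 + 160 = 210 miles

210 miles


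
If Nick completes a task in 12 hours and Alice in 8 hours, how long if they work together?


Nick's rate: 1/12 of the job per hour
Alice's rate: 1/8 of the job per hour
Combined rate: 1/12 + 1/8 = 5/24 per hour
Time = 1 / (5/24) = 24/5 = 4.8 hours

4.8 hours


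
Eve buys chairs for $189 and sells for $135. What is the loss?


Selling price = $135
Cost price = $189
Loss = cost price - selling price:
Loss = $189 - $135 = $54

$54


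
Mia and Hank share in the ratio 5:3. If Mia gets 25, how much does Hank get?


Find the multiplier:
25 / 5 = 5
Apply to Hank's share:
3 x 5 = 15

15


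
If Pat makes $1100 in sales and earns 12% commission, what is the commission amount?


Convert rate to decimal:
12% = 0.12
Multiply by sales:
$1100 x 0.12 = $132

$132


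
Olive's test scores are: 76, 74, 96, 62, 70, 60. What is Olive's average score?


Add the scores:
76 + 74 + 96 + 62 + 70 + 60 = 438
Divide by the number of tests:
438 / 6 = 73

73


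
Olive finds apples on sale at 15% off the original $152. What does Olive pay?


Calculate the discount amount:
15% of $152 = $22.80
Subtract from original:
$152 - $22.80 = $129.20

$129.20


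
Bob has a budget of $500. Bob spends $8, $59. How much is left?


Add up expenses:
$8 + $59 = $67
Subtract from budget:
$500 - $67 = $433

$433


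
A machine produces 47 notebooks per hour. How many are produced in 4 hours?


Production rate: 47 notebooks per hour
Time: 4 hours
Total: 47 x 4 = 188 notebooks

188 notebooks


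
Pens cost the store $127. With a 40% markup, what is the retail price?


Calculate the markup amount:
40% of $127 = $50.80
Add to cost:
$127 + $50.80 = $177.80

$177.80


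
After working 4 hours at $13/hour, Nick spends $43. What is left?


Calculate earnings:
4 x $13 = $52
Subtract spending:
$52 - $43 = $9

$9


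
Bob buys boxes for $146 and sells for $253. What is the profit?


Selling price = $253
Cost price = $146
Profit = selling price - cost price:
Profit = $253 - $146 = $107

$107


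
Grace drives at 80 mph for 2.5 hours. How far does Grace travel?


Use the formula: distance = speed x time
Speed = 80 mph, Time = 2.5 hours
80 x 2.5 = 200 miles

200 miles


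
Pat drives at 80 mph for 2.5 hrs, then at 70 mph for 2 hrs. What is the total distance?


Leg 1 distance:
80 x 2.5 = 200 miles
Leg 2 distance:
70 x 2 = 140 miles
Total distance:
200 + 140 = 340 miles

340 miles


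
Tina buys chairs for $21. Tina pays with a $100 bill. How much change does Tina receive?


Start with the amount paid:
$100
Subtract the price:
$100 - $21 = $79

$79


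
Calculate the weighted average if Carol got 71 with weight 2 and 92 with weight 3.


Weighted sum:
2 x 71 + 3 x 92 = 418
Total weight:
2 + 3 = 5
Weighted average:
418 / 5 = 83.6

83.6


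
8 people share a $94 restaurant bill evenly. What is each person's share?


Total bill: $94
Number of people: 8
Each pays: $94 / 8 = $11.75

$11.75


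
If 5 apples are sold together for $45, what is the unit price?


Total cost: $45
Number of items: 5
Unit price: $45 / 5 = $9

$9


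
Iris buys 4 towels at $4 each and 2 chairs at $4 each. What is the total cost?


Cost of towels:
4 x $4 = $16
Cost of chairs:
2 x $4 = $8
Add both:
$16 + $8 = $24

$24


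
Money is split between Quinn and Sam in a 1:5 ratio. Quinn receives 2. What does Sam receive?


Find the multiplier:
2 / 1 = 2
Apply to Sam's share:
5 x 2 = 10

10


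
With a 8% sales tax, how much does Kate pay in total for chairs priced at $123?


Calculate the tax:
8% of $123 = $9.84
Add tax to price:
$123 + $9.84 = $132.84

$132.84


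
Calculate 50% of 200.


Convert percentage to decimal:
50% = 0.5
Multiply:
200 x 0.5 = 100

100


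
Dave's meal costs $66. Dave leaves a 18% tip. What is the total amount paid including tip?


Calculate the tip:
18% of $66 = $11.88
Add tip to meal cost:
$66 + $11.88 = $77.88

$77.88


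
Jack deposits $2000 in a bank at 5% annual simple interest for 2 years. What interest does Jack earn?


Use the formula I = P x R x T / 100
P x R x T = 2000 x 5 x 2 = 20000
I = 20000 / 100 = $200

$200


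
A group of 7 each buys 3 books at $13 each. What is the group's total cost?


Cost per person:
3 x $13 = $39
Group total:
7 x $39 = $273

$273


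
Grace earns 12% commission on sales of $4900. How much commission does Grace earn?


Convert rate to decimal:
12% = 0.12
Multiply by sales:
$4900 x 0.12 = $588

$588


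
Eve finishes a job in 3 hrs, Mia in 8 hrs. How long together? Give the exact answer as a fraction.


Eve's rate: 1/3 of the job per hour
Mia's rate: 1/8 of the job per hour
Combined rate: 1/3 + 1/8 = 11/24 per hour
Time = 1 / (11/24) = 24/11 hours (≈ 2.18 hours)

24/11 hours


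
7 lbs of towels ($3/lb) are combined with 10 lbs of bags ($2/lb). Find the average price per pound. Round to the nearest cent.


Cost of towels:
7 x $3 = $21
Cost of bags:
10 x $2 = $20
Total cost: $21 + $20 = $41
Total weight: 17 lbs
Average: $41 / 17 = $2.4117... ≈ $2.41/lb

$2.41/lb


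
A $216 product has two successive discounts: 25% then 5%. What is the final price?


First discount:
25% of $216 = $54
Price after first discount:
$216 - $54 = $162
Second discount:
5% of $162 = $8.10
Final price:
$162 - $8.10 = $153.90

$153.90


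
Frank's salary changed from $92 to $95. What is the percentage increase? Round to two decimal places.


Find the absolute change:
|95 - 92| = 3
Divide by original and multiply by 100:
3 / 92 x 100 = 3.2608...% ≈ 3.26%

3.26%


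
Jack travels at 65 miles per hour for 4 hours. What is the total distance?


Use the formula: distance = speed x time
Speed = 65 mph, Time = 4 hours
65 x 4 = 260 miles

260 miles


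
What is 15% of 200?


Convert percentage to decimal:
15% = 0.15
Multiply:
200 x 0.15 = 30

30


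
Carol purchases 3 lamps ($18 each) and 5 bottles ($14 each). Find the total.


Cost of lamps:
3 x $18 = $54
Cost of bottles:
5 x $14 = $70
Add both:
$54 + $70 = $124

$124


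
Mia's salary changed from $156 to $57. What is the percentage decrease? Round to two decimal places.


Find the absolute change:
|57 - 156| = 99
Divide by original and multiply by 100:
99 / 156 x 100 = 63.4615...% ≈ 63.46%

63.46%


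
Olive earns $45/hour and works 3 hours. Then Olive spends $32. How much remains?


Calculate earnings:
3 x $45 = $135
Subtract spending:
$135 - $32 = $103

$103


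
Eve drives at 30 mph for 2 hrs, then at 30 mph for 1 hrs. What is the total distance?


Leg 1 distance:
30 x 2 = 60 miles
Leg 2 distance:
30 x 1 = 30 miles
Total distance:
60 + 30 = 90 miles

90 miles


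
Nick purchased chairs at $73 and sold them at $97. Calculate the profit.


Selling price = $97
Cost price = $73
Profit = selling price - cost price:
Profit = $97 - $73 = $24

$24


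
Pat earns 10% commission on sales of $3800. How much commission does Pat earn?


Convert rate to decimal:
10% = 0.1
Multiply by sales:
$3800 x 0.1 = $380

$380


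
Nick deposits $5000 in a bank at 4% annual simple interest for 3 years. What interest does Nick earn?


Use the formula I = P x R x T / 100
P x R x T = 5000 x 4 x 3 = 60000
I = 60000 / 100 = $600

$600


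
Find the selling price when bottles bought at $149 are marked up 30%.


Calculate the markup amount:
30% of $149 = $44.70
Add to cost:
$149 + $44.70 = $193.70

$193.70


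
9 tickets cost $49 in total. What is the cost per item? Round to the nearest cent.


Total cost: $49
Number of items: 9
Unit price: $49 / 9 = $5.4444... ≈ $5.44

$5.44


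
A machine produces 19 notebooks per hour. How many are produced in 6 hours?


Production rate: 19 notebooks per hour
Time: 6 hours
Total: 19 x 6 = 114 notebooks

114 notebooks


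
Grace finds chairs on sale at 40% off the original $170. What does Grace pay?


Calculate the discount amount:
40% of $170 = $68
Subtract from original:
$170 - $68 = $102

$102


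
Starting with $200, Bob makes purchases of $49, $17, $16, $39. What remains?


Add up expenses:
$49 + $17 + $16 + $39 = $121
Subtract from budget:
$200 - $121 = $79

$79


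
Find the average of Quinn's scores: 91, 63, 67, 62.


Add the scores:
91 + 63 + 67 + 62 = 283
Divide by the number of tests:
283 / 4 = 70.75

70.75


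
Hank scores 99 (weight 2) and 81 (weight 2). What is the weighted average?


Weighted sum:
2 x 99 + 2 x 81 = 360
Total weight:
2 + 2 = 4
Weighted average:
360 / 4 = 90

90


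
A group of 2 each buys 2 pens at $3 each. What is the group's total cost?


Cost per person:
2 x $3 = $6
Group total:
2 x $6 = $12

$12


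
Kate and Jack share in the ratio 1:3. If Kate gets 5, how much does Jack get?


Find the multiplier:
5 / 1 = 5
Apply to Jack's share:
3 x 5 = 15

15


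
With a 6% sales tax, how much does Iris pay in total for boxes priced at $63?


Calculate the tax:
6% of $63 = $3.78
Add tax to price:
$63 + $3.78 = $66.78

$66.78


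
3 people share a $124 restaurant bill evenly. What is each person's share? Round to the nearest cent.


Total bill: $124
Number of people: 3
Each pays: $124 / 3 = $41.3333... ≈ $41.33

$41.33


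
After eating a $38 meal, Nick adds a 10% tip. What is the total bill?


Calculate the tip:
10% of $38 = $3.80
Add tip to meal cost:
$38 + $3.80 = $41.80

$41.80


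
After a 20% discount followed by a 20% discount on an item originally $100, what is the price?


First discount:
20% of $100 = $20
Price after first discount:
$100 - $20 = $80
Second discount:
20% of $80 = $16
Final price:
$80 - $16 = $64

$64


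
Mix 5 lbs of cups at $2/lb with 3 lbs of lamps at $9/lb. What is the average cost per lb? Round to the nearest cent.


Cost of cups:
5 x $2 = $10
Cost of lamps:
3 x $9 = $27
Total cost: $10 + $27 = $37
Total weight: 8 lbs
Average: $37 / 8 = $4.625 ≈ $4.63/lb

$4.63/lb


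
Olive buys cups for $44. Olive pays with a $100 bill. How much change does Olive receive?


Start with the amount paid:
$100
Subtract the price:
$100 - $44 = $56

$56


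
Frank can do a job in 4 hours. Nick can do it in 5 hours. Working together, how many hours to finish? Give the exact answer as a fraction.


Frank's rate: 1/4 of the job per hour
Nick's rate: 1/5 of the job per hour
Combined rate: 1/4 + 1/5 = 9/20 per hour
Time = 1 / (9/20) = 20/9 hours (≈ 2.22 hours)

20/9 hours


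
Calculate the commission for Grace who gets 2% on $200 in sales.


Convert rate to decimal:
2% = 0.02
Multiply by sales:
$200 x 0.02 = $4

$4


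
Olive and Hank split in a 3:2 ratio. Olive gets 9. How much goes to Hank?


Find the multiplier:
9 / 3 = 3
Apply to Hank's share:
2 x 3 = 6

6


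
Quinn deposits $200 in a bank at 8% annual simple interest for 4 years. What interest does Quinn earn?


Use the formula I = P x R x T / 100
P x R x T = 200 x 8 x 4 = 6400
I = 6400 / 100 = $64

$64


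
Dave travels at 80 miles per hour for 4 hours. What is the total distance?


Use the formula: distance = speed x time
Speed = 80 mph, Time = 4 hours
80 x 4 = 320 miles

320 miles


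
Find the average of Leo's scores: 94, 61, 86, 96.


Add the scores:
94 + 61 + 86 + 96 = 337
Divide by the number of tests:
337 / 4 = 84.25

84.25


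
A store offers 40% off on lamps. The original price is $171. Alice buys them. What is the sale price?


Calculate the discount amount:
40% of $171 = $68.40
Subtract from original:
$171 - $68.40 = $102.60

$102.60


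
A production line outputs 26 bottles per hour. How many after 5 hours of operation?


Production rate: 26 bottles per hour
Time: 5 hours
Total: 26 x 5 = 130 bottles

130 bottles


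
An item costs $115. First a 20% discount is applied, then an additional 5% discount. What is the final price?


First discount:
20% of $115 = $23
Price after first discount:
$115 - $23 = $92
Second discount:
5% of $92 = $4.60
Final price:
$92 - $4.60 = $87.40

$87.40


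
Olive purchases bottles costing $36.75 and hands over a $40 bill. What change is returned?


Start with the amount paid:
$40
Subtract the price:
$40 - $36.75 = $3.25

$3.25


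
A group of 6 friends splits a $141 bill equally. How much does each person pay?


Total bill: $141
Number of people: 6
Each pays: $141 / 6 = $23.50

$23.50


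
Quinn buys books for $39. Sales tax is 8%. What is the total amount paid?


Calculate the tax:
8% of $39 = $3.12
Add tax to price:
$39 + $3.12 = $42.12

$42.12


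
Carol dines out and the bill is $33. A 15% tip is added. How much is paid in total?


Calculate the tip:
15% of $33 = $4.95
Add tip to meal cost:
$33 + $4.95 = $37.95

$37.95


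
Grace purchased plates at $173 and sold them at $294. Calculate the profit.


Selling price = $294
Cost price = $173
Profit = selling price - cost price:
Profit = $294 - $173 = $121

$121


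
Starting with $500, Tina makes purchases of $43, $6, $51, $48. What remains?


Add up expenses:
$43 + $6 + $51 + $48 = $148
Subtract from budget:
$500 - $148 = $352

$352


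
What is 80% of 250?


Convert percentage to decimal:
80% = 0.8
Multiply:
250 x 0.8 = 200

200


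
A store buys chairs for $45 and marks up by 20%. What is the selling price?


Calculate the markup amount:
20% of $45 = $9
Add to cost:
$45 + $9 = $54

$54


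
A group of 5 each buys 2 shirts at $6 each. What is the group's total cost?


Cost per person:
2 x $6 = $12
Group total:
5 x $12 = $60

$60


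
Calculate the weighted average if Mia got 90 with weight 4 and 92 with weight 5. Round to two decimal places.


Weighted sum:
4 x 90 + 5 x 92 = 820
Total weight:
4 + 5 = 9
Weighted average:
820 / 9 = 91.1111... ≈ 91.11

91.11


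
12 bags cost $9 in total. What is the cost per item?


Total cost: $9
Number of items: 12
Unit price: $9 / 12 = $0.75

$0.75


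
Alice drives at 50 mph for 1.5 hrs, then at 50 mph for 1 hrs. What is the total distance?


Leg 1 distance:
50 x 1.5 = 75 miles
Leg 2 distance:
50 x 1 = 50 miles
Total distance:
75 + 50 = 125 miles

125 miles


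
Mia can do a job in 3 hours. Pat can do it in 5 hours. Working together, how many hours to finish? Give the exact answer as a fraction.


Mia's rate: 1/3 of the job per hour
Pat's rate: 1/5 of the job per hour
Combined rate: 1/3 + 1/5 = 8/15 per hour
Time = 1 / (8/15) = 15/8 hours (≈ 1.88 hours)

15/8 hours


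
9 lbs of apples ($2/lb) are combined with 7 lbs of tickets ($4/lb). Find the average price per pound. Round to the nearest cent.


Cost of apples:
9 x $2 = $18
Cost of tickets:
7 x $4 = $28
Total cost: $18 + $28 = $46
Total weight: 16 lbs
Average: $46 / 16 = $2.875 ≈ $2.88/lb

$2.88/lb


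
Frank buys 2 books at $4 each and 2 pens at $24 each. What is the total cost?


Cost of books:
2 x $4 = $8
Cost of pens:
2 x $24 = $48
Add both:
$8 + $48 = $56

$56


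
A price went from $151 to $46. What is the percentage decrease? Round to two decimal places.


Find the absolute change:
|46 - 151| = 105
Divide by original and multiply by 100:
105 / 151 x 100 = 69.5364...% ≈ 69.54%

69.54%


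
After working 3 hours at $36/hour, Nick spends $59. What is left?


Calculate earnings:
3 x $36 = $108
Subtract spending:
$108 - $59 = $49

$49


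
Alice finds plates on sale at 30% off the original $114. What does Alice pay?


Calculate the discount amount:
30% of $114 = $34.20
Subtract from original:
$114 - $34.20 = $79.80

$79.80


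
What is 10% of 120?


Convert percentage to decimal:
10% = 0.1
Multiply:
120 x 0.1 = 12

12


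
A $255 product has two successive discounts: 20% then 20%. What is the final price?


First discount:
20% of $255 = $51
Price after first discount:
$255 - $51 = $204
Second discount:
20% of $204 = $40.80
Final price:
$204 - $40.80 = $163.20

$163.20


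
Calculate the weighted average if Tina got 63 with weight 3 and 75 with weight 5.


Weighted sum:
3 x 63 + 5 x 75 = 564
Total weight:
3 + 5 = 8
Weighted average:
564 / 8 = 70.5

70.5


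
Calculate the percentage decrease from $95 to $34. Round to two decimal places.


Find the absolute change:
|34 - 95| = 61
Divide by original and multiply by 100:
61 / 95 x 100 = 64.2105...% ≈ 64.21%

64.21%


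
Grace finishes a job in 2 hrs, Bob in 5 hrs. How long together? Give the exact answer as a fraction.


Grace's rate: 1/2 of the job per hour
Bob's rate: 1/5 of the job per hour
Combined rate: 1/2 + 1/5 = 7/10 per hour
Time = 1 / (7/10) = 10/7 hours (≈ 1.43 hours)

10/7 hours


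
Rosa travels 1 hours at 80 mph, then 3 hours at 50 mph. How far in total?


Leg 1 distance:
80 x 1 = 80 miles
Leg 2 distance:
50 x 3 = 150 miles
Total distance:
80 + 150 = 230 miles

230 miles


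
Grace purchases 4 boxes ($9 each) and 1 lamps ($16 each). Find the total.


Cost of boxes:
4 x $9 = $36
Cost of lamps:
1 x $16 = $16
Add both:
$36 + $16 = $52

$52


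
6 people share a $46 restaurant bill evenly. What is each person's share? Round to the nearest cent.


Total bill: $46
Number of people: 6
Each pays: $46 / 6 = $7.6666... ≈ $7.67

$7.67


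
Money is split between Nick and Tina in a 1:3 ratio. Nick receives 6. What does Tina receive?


Find the multiplier:
6 / 1 = 6
Apply to Tina's share:
3 x 6 = 18

18


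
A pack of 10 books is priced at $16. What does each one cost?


Total cost: $16
Number of items: 10
Unit price: $16 / 10 = $1.60

$1.60


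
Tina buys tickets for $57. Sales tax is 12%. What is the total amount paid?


Calculate the tax:
12% of $57 = $6.84
Add tax to price:
$57 + $6.84 = $63.84

$63.84


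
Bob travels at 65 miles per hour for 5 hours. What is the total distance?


Use the formula: distance = speed x time
Speed = 65 mph, Time = 5 hours
65 x 5 = 325 miles

325 miles


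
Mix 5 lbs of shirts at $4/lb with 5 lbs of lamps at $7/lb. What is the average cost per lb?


Cost of shirts:
5 x $4 = $20
Cost of lamps:
5 x $7 = $35
Total cost: $20 + $35 = $55
Total weight: 10 lbs
Average: $55 / 10 = $5.50/lb

$5.50/lb


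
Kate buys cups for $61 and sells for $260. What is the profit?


Selling price = $260
Cost price = $61
Profit = selling price - cost price:
Profit = $260 - $61 = $199

$199


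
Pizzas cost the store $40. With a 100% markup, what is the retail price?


Calculate the markup amount:
100% of $40 = $40
Add to cost:
$40 + $40 = $80

$80


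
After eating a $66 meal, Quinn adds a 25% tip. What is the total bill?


Calculate the tip:
25% of $66 = $16.50
Add tip to meal cost:
$66 + $16.50 = $82.50

$82.50


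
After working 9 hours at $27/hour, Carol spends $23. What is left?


Calculate earnings:
9 x $27 = $243
Subtract spending:
$243 - $23 = $220

$220


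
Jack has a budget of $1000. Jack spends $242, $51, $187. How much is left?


Add up expenses:
$242 + $51 + $187 = $480
Subtract from budget:
$1000 - $480 = $520

$520


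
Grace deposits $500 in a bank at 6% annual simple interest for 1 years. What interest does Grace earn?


Use the formula I = P x R x T / 100
P x R x T = 500 x 6 x 1 = 3000
I = 3000 / 100 = $30

$30


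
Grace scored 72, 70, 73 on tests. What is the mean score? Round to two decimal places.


Add the scores:
72 + 70 + 73 = 215
Divide by the number of tests:
215 / 3 = 71.6666... ≈ 71.67

71.67


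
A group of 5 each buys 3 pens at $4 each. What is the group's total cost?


Cost per person:
3 x $4 = $12
Group total:
5 x $12 = $60

$60


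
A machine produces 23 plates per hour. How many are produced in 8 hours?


Production rate: 23 plates per hour
Time: 8 hours
Total: 23 x 8 = 184 plates

184 plates


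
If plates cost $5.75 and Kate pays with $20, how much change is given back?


Start with the amount paid:
$20
Subtract the price:
$20 - $5.75 = $14.25

$14.25


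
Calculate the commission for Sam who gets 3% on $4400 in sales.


Convert rate to decimal:
3% = 0.03
Multiply by sales:
$4400 x 0.03 = $132

$132


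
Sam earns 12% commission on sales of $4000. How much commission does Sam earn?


Convert rate to decimal:
12% = 0.12
Multiply by sales:
$4000 x 0.12 = $480

$480


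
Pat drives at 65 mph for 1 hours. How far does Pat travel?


Use the formula: distance = speed x time
Speed = 65 mph, Time = 1 hours
65 x 1 = 65 miles

65 miles


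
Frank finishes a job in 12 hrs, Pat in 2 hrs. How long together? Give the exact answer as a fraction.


Frank's rate: 1/12 of the job per hour
Pat's rate: 1/2 of the job per hour
Combined rate: 1/12 + 1/2 = 7/12 per hour
Time = 1 / (7/12) = 12/7 hours (≈ 1.71 hours)

12/7 hours


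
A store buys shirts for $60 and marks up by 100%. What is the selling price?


Calculate the markup amount:
100% of $60 = $60
Add to cost:
$60 + $60 = $120

$120


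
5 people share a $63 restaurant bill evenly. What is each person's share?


Total bill: $63
Number of people: 5
Each pays: $63 / 5 = $12.60

$12.60


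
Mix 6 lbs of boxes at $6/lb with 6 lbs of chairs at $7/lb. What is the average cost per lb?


Cost of boxes:
6 x $6 = $36
Cost of chairs:
6 x $7 = $42
Total cost: $36 + $42 = $78
Total weight: 12 lbs
Average: $78 / 12 = $6.50/lb

$6.50/lb


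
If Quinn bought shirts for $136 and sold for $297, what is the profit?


Selling price = $297
Cost price = $136
Profit = selling price - cost price:
Profit = $297 - $136 = $161

$161


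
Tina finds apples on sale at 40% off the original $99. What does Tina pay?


Calculate the discount amount:
40% of $99 = $39.60
Subtract from original:
$99 - $39.60 = $59.40

$59.40


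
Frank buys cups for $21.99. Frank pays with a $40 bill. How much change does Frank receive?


Start with the amount paid:
$40
Subtract the price:
$40 - $21.99 = $18.01

$18.01


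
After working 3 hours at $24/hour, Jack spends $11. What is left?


Calculate earnings:
3 x $24 = $72
Subtract spending:
$72 - $11 = $61

$61


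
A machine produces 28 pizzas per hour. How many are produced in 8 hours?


Production rate: 28 pizzas per hour
Time: 8 hours
Total: 28 x 8 = 224 pizzas

224 pizzas


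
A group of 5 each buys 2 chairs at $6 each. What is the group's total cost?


Cost per person:
2 x $6 = $12
Group total:
5 x $12 = $60

$60


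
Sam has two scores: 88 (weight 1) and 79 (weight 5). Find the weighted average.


Weighted sum:
1 x 88 + 5 x 79 = 483
Total weight:
1 + 5 = 6
Weighted average:
483 / 6 = 80.5

80.5


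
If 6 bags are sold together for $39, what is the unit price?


Total cost: $39
Number of items: 6
Unit price: $39 / 6 = $6.50

$6.50


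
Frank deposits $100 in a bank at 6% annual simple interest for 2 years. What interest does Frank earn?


Use the formula I = P x R x T / 100
P x R x T = 100 x 6 x 2 = 1200
I = 1200 / 100 = $12

$12


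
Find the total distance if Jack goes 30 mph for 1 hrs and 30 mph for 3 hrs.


Leg 1 distance:
30 x 1 = 30 miles
Leg 2 distance:
30 x 3 = 90 miles
Total distance:
30 + 90 = 120 miles

120 miles


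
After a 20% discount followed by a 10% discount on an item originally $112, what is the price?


First discount:
20% of $112 = $22.40
Price after first discount:
$112 - $22.40 = $89.60
Second discount:
10% of $89.60 = $8.96
Final price:
$89.60 - $8.96 = $80.64

$80.64


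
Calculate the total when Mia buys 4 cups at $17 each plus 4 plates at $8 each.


Cost of cups:
4 x $17 = $68
Cost of plates:
4 x $8 = $32
Add both:
$68 + $32 = $100

$100


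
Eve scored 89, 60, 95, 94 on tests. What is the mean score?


Add the scores:
89 + 60 + 95 + 94 = 338
Divide by the number of tests:
338 / 4 = 84.5

84.5


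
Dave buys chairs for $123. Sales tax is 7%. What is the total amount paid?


Calculate the tax:
7% of $123 = $8.61
Add tax to price:
$123 + $8.61 = $131.61

$131.61


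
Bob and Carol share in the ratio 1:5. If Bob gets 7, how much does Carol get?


Find the multiplier:
7 / 1 = 7
Apply to Carol's share:
5 x 7 = 35

35


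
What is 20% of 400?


Convert percentage to decimal:
20% = 0.2
Multiply:
400 x 0.2 = 80

80


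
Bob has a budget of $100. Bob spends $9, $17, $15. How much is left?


Add up expenses:
$9 + $17 + $15 = $41
Subtract from budget:
$100 - $41 = $59

$59


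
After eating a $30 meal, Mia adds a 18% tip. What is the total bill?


Calculate the tip:
18% of $30 = $5.40
Add tip to meal cost:
$30 + $5.40 = $35.40

$35.40


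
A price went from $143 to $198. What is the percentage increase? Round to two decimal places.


Find the absolute change:
|198 - 143| = 55
Divide by original and multiply by 100:
55 / 143 x 100 = 38.4615...% ≈ 38.46%

38.46%


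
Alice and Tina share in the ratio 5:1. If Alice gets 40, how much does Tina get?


Find the multiplier:
40 / 5 = 8
Apply to Tina's share:
1 x 8 = 8

8


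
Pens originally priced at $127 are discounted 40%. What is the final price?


Calculate the discount amount:
40% of $127 = $50.80
Subtract from original:
$127 - $50.80 = $76.20

$76.20


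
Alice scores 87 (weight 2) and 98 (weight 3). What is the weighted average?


Weighted sum:
2 x 87 + 3 x 98 = 468
Total weight:
2 + 3 = 5
Weighted average:
468 / 5 = 93.6

93.6


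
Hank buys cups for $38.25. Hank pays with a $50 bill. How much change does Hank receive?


Start with the amount paid:
$50
Subtract the price:
$50 - $38.25 = $11.75

$11.75


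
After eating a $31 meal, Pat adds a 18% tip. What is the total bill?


Calculate the tip:
18% of $31 = $5.58
Add tip to meal cost:
$31 + $5.58 = $36.58

$36.58


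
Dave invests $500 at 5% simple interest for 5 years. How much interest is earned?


Use the formula I = P x R x T / 100
P x R x T = 500 x 5 x 5 = 12500
I = 12500 / 100 = $125

$125


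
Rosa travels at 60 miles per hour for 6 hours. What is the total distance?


Use the formula: distance = speed x time
Speed = 60 mph, Time = 6 hours
60 x 6 = 360 miles

360 miles


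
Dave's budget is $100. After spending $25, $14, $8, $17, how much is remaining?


Add up expenses:
$25 + $14 + $8 + $17 = $64
Subtract from budget:
$100 - $64 = $36

$36


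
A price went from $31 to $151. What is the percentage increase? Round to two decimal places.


Find the absolute change:
|151 - 31| = 120
Divide by original and multiply by 100:
120 / 31 x 100 = 387.0967...% ≈ 387.1%

387.1%


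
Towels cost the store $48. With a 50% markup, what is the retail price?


Calculate the markup amount:
50% of $48 = $24
Add to cost:
$48 + $24 = $72

$72


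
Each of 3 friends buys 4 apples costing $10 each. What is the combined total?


Cost per person:
4 x $10 = $40
Group total:
3 x $40 = $120

$120


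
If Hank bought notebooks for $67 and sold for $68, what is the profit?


Selling price = $68
Cost price = $67
Profit = selling price - cost price:
Profit = $68 - $67 = $1

$1


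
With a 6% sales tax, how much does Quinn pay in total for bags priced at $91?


Calculate the tax:
6% of $91 = $5.46
Add tax to price:
$91 + $5.46 = $96.46

$96.46


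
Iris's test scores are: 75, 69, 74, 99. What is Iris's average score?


Add the scores:
75 + 69 + 74 + 99 = 317
Divide by the number of tests:
317 / 4 = 79.25

79.25


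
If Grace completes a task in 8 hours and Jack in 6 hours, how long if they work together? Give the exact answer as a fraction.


Grace's rate: 1/8 of the job per hour
Jack's rate: 1/6 of the job per hour
Combined rate: 1/8 + 1/6 = 7/24 per hour
Time = 1 / (7/24) = 24/7 hours (≈ 3.43 hours)

24/7 hours


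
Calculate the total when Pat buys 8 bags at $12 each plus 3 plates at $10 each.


Cost of bags:
8 x $12 = $96
Cost of plates:
3 x $10 = $30
Add both:
$96 + $30 = $126

$126


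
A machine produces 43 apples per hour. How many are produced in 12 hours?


Production rate: 43 apples per hour
Time: 12 hours
Total: 43 x 12 = 516 apples

516 apples


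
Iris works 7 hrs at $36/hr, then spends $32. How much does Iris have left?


Calculate earnings:
7 x $36 = $252
Subtract spending:
$252 - $32 = $220

$220


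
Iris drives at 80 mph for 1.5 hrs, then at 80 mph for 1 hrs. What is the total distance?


Leg 1 distance:
80 x 1.5 = 120 miles
Leg 2 distance:
80 x 1 = 80 miles
Total distance:
120 + 80 = 200 miles

200 miles


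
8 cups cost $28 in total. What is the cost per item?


Total cost: $28
Number of items: 8
Unit price: $28 / 8 = $3.50

$3.50


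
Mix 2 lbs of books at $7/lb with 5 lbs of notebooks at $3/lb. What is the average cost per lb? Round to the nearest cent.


Cost of books:
2 x $7 = $14
Cost of notebooks:
5 x $3 = $15
Total cost: $14 + $15 = $29
Total weight: 7 lbs
Average: $29 / 7 = $4.1428... ≈ $4.14/lb

$4.14/lb


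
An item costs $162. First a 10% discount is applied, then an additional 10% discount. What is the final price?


First discount:
10% of $162 = $16.20
Price after first discount:
$162 - $16.20 = $145.80
Second discount:
10% of $145.80 = $14.58
Final price:
$145.80 - $14.58 = $131.22

$131.22
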